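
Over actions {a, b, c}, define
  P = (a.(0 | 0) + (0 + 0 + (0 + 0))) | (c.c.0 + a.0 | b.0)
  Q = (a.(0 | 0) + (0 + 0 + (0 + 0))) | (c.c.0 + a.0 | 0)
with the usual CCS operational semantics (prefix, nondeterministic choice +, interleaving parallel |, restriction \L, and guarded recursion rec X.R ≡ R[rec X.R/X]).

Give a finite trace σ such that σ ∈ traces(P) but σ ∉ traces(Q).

b

LTS(P): 12 reachable states
  s0 = (a.(0 | 0) + (0 + 0 + (0 + 0))) | (c.c.0 + a.0 | b.0) → ··a··> s1, ··a··> s2, ··b··> s3, ··c··> s4
  s1 = (a.(0 | 0) + (0 + 0 + (0 + 0))) | (0 | b.0) → ··a··> s5, ··b··> s6
  s2 = 0 | 0 | (c.c.0 + a.0 | b.0) → ··a··> s5, ··b··> s7, ··c··> s8
  s3 = (a.(0 | 0) + (0 + 0 + (0 + 0))) | (a.0 | 0) → ··a··> s6, ··a··> s7
  s4 = (a.(0 | 0) + (0 + 0 + (0 + 0))) | c.0 → ··a··> s8, ··c··> s9
  s5 = 0 | 0 | (0 | b.0) → ··b··> s10
  s6 = (a.(0 | 0) + (0 + 0 + (0 + 0))) | (0 | 0) → ··a··> s10
  s7 = 0 | 0 | (a.0 | 0) → ··a··> s10
  s8 = 0 | 0 | c.0 → ··c··> s11
  s9 = (a.(0 | 0) + (0 + 0 + (0 + 0))) | 0 → ··a··> s11
  s10 = 0 | 0 | (0 | 0) → deadlocked
  s11 = 0 | 0 | 0 → deadlocked
LTS(Q): 8 reachable states
  t0 = (a.(0 | 0) + (0 + 0 + (0 + 0))) | (c.c.0 + a.0 | 0) → ··a··> t1, ··a··> t2, ··c··> t3
  t1 = (a.(0 | 0) + (0 + 0 + (0 + 0))) | (0 | 0) → ··a··> t4
  t2 = 0 | 0 | (c.c.0 + a.0 | 0) → ··a··> t4, ··c··> t5
  t3 = (a.(0 | 0) + (0 + 0 + (0 + 0))) | c.0 → ··a··> t5, ··c··> t6
  t4 = 0 | 0 | (0 | 0) → deadlocked
  t5 = 0 | 0 | c.0 → ··c··> t7
  t6 = (a.(0 | 0) + (0 + 0 + (0 + 0))) | 0 → ··a··> t7
  t7 = 0 | 0 | 0 → deadlocked
Run σ = ⟨b⟩ on P: start {s0}
  step 1 (b): {s3}
  P completes σ.
Run σ = ⟨b⟩ on Q: start {t0}
  step 1 (b): no successor for Q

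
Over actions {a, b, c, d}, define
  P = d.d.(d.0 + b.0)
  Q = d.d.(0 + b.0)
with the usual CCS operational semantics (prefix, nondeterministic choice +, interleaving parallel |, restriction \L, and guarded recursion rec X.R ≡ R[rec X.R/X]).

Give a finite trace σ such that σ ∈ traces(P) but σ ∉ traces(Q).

ddd

Reachable graph of P (4 states):
  u0 = d.d.(d.0 + b.0) | -d-> u1
  u1 = d.(d.0 + b.0) | -d-> u2
  u2 = d.0 + b.0 | -b-> u3, -d-> u3
  u3 = 0 | (no moves)
Reachable graph of Q (4 states):
  v0 = d.d.(0 + b.0) | -d-> v1
  v1 = d.(0 + b.0) | -d-> v2
  v2 = 0 + b.0 | -b-> v3
  v3 = 0 | (no moves)
Run σ = ⟨ddd⟩ on P: start {u0}
  after d @ step 1: {u1}
  after d @ step 2: {u2}
  after d @ step 3: {u3}
  — P admits the full trace.
Run σ = ⟨ddd⟩ on Q: start {v0}
  after d @ step 1: {v1}
  after d @ step 2: {v2}
  after d @ step 3: ∅ (Q stuck)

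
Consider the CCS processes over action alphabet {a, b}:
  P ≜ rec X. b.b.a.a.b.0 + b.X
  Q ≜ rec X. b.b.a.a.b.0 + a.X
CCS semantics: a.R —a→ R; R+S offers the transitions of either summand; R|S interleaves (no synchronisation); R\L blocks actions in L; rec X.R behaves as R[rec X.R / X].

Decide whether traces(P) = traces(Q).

LTS(P): 6 reachable states
  u0 = rec X. b.b.a.a.b.0 + b.X → ··b··> u0, ··b··> u1
  u1 = b.a.a.b.0 → ··b··> u2
  u2 = a.a.b.0 → ··a··> u3
  u3 = a.b.0 → ··a··> u4
  u4 = b.0 → ··b··> u5
  u5 = 0 → deadlocked
LTS(Q): 6 reachable states
  v0 = rec X. b.b.a.a.b.0 + a.X → ··a··> v0, ··b··> v1
  v1 = b.a.a.b.0 → ··b··> v2
  v2 = a.a.b.0 → ··a··> v3
  v3 = a.b.0 → ··a··> v4
  v4 = b.0 → ··b··> v5
  v5 = 0 → deadlocked
Trace ⟨bbb⟩ through P, begin at {u0}:
  [1] b ⇒ {u0, u1}
  [2] b ⇒ {u0, u1, u2}
  [3] b ⇒ {u0, u1, u2}
  ✓ P
Trace ⟨bbb⟩ through Q, begin at {v0}:
  [1] b ⇒ {v1}
  [2] b ⇒ {v2}
  [3] b ⇒ ∅ (Q stuck)

NO — witness ⟨bbb⟩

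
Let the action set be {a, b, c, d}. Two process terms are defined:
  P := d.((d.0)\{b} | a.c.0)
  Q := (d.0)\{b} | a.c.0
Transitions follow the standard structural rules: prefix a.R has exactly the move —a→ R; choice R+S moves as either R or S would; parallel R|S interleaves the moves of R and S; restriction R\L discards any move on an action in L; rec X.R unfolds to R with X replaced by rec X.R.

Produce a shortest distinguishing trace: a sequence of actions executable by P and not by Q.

dd

LTS(P): 7 reachable states
  m0 = d.((d.0)\{b} | a.c.0) has moves ··d··> m1
  m1 = (d.0)\{b} | a.c.0 has moves ··a··> m2, ··d··> m3
  m2 = (d.0)\{b} | c.0 has moves ··c··> m4, ··d··> m5
  m3 = 0\{b} | a.c.0 has moves ··a··> m5
  m4 = (d.0)\{b} | 0 has moves ··d··> m6
  m5 = 0\{b} | c.0 has moves ··c··> m6
  m6 = 0\{b} | 0 has moves stopped
LTS(Q): 6 reachable states
  n0 = (d.0)\{b} | a.c.0 has moves ··a··> n1, ··d··> n2
  n1 = (d.0)\{b} | c.0 has moves ··c··> n3, ··d··> n4
  n2 = 0\{b} | a.c.0 has moves ··a··> n4
  n3 = (d.0)\{b} | 0 has moves ··d··> n5
  n4 = 0\{b} | c.0 has moves ··c··> n5
  n5 = 0\{b} | 0 has moves stopped
Trace ⟨dd⟩ through P, begin at {m0}:
  step 1 (d): {m1}
  step 2 (d): {m3}
  P completes σ.
Trace ⟨dd⟩ through Q, begin at {n0}:
  step 1 (d): {n2}
  step 2 (d): ∅  — Q cannot continue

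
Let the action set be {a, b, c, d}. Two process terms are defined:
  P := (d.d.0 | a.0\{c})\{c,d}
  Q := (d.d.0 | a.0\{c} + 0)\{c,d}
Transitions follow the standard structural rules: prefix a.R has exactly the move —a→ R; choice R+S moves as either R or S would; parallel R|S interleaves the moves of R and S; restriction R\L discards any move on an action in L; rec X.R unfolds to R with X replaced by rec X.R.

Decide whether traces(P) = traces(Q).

LTS(P): 2 reachable states
  u0 = (d.d.0 | a.0\{c})\{c,d} :: ··a··> u1
  u1 = (d.d.0 | 0\{c})\{c,d} :: deadlocked
LTS(Q): 2 reachable states
  v0 = (d.d.0 | a.0\{c} + 0)\{c,d} :: ··a··> v1
  v1 = (d.d.0 | 0\{c})\{c,d} :: deadlocked
Bisimilarity quotient blocks:
  B0 = {u0, v0}
  B1 = {u1, v1}
u0 ∈ B0, v0 ∈ B0 → same block
Bisimilar ⇒ trace-equivalent.

trace-equivalent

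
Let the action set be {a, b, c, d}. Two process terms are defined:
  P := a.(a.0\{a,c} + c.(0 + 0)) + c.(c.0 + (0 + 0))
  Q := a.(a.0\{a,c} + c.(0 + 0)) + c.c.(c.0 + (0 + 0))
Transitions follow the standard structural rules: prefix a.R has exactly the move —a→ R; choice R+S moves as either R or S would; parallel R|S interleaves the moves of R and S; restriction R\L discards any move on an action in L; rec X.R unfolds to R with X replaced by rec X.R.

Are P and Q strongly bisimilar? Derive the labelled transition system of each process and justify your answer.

NO

LTS(P): 6 reachable states
  p0 = a.(a.0\{a,c} + c.(0 + 0)) + c.(c.0 + (0 + 0)) | -a-> p1, -c-> p2
  p1 = a.0\{a,c} + c.(0 + 0) | -a-> p3, -c-> p4
  p2 = c.0 + (0 + 0) | -c-> p5
  p3 = 0\{a,c} | stopped
  p4 = 0 + 0 | stopped
  p5 = 0 | stopped
LTS(Q): 7 reachable states
  q0 = a.(a.0\{a,c} + c.(0 + 0)) + c.c.(c.0 + (0 + 0)) | -a-> q1, -c-> q2
  q1 = a.0\{a,c} + c.(0 + 0) | -a-> q3, -c-> q4
  q2 = c.(c.0 + (0 + 0)) | -c-> q5
  q3 = 0\{a,c} | stopped
  q4 = 0 + 0 | stopped
  q5 = c.0 + (0 + 0) | -c-> q6
  q6 = 0 | stopped
Bisimilarity quotient blocks:
  B0 = {p0}
  B1 = {p1, q1}
  B2 = {p3, p4, p5, q3, q4, q6}
  B3 = {p2, q5}
  B4 = {q0}
  B5 = {q2}
p0 ∈ B0, q0 ∈ B4 → different blocks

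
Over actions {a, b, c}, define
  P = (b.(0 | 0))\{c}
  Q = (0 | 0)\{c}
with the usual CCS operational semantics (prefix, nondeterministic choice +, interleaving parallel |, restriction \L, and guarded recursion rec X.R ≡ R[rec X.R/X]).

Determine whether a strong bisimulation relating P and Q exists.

NO

Reachable graph of P (2 states):
  p0 = (b.(0 | 0))\{c} | ··b··> p1
  p1 = (0 | 0)\{c} | (no moves)
Reachable graph of Q (1 states):
  q0 = (0 | 0)\{c} | (no moves)
Coarsest stable partition (strong bisimilarity classes):
  B0 = {p0}
  B1 = {p1, q0}
p0 ∈ B0, q0 ∈ B1 → different blocks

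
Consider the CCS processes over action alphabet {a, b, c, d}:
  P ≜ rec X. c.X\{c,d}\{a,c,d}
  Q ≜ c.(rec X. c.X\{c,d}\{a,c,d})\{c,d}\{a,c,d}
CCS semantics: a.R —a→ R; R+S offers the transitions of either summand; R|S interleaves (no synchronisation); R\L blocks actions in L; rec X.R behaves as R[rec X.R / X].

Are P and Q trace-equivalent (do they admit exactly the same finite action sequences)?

traces(P) = traces(Q)

Reachable graph of P (2 states):
  s0 = rec X. c.X\{c,d}\{a,c,d} → =c=> s1
  s1 = (rec X. c.X\{c,d}\{a,c,d})\{c,d}\{a,c,d} → stopped
Reachable graph of Q (2 states):
  t0 = c.(rec X. c.X\{c,d}\{a,c,d})\{c,d}\{a,c,d} → =c=> t1
  t1 = (rec X. c.X\{c,d}\{a,c,d})\{c,d}\{a,c,d} → stopped
Bisimilarity quotient blocks:
  B0 = {s0, t0}
  B1 = {s1, t1}
s0 ∈ B0, t0 ∈ B0 → same block
Bisimilar ⇒ trace-equivalent.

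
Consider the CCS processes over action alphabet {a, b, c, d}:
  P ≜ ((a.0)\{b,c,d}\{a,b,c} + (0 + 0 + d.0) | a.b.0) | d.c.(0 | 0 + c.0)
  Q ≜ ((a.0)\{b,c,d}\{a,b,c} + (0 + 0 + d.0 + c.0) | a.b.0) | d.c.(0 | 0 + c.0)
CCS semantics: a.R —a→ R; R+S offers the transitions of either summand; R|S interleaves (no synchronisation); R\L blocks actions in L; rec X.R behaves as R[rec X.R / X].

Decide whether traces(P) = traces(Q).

traces(P) ≠ traces(Q) — witness ⟨c⟩

P's transition system — 24 states:
  p0 = ((a.0)\{b,c,d}\{a,b,c} + (0 + 0 + d.0) | a.b.0) | d.c.(0 | 0 + c.0) | =a=> p1, =d=> p2, =d=> p3
  p1 = (0 + 0 + d.0) | b.0 | d.c.(0 | 0 + c.0) | =b=> p4, =d=> p5, =d=> p6
  p2 = ((a.0)\{b,c,d}\{a,b,c} + (0 + 0 + d.0) | a.b.0) | c.(0 | 0 + c.0) | =a=> p5, =c=> p7, =d=> p8
  p3 = 0 | a.b.0 | d.c.(0 | 0 + c.0) | =a=> p6, =d=> p8
  p4 = (0 + 0 + d.0) | 0 | d.c.(0 | 0 + c.0) | =d=> p10, =d=> p9
  p5 = (0 + 0 + d.0) | b.0 | c.(0 | 0 + c.0) | =b=> p9, =c=> p11, =d=> p12
  p6 = 0 | b.0 | d.c.(0 | 0 + c.0) | =b=> p10, =d=> p12
  p7 = ((a.0)\{b,c,d}\{a,b,c} + (0 + 0 + d.0) | a.b.0) | (0 | 0 + c.0) | =a=> p11, =c=> p13, =d=> p14
  p8 = 0 | a.b.0 | c.(0 | 0 + c.0) | =a=> p12, =c=> p14
  p9 = (0 + 0 + d.0) | 0 | c.(0 | 0 + c.0) | =c=> p15, =d=> p16
  p10 = 0 | 0 | d.c.(0 | 0 + c.0) | =d=> p16
  p11 = (0 + 0 + d.0) | b.0 | (0 | 0 + c.0) | =b=> p15, =c=> p17, =d=> p18
  p12 = 0 | b.0 | c.(0 | 0 + c.0) | =b=> p16, =c=> p18
  p13 = ((a.0)\{b,c,d}\{a,b,c} + (0 + 0 + d.0) | a.b.0) | 0 | =a=> p17, =d=> p19
  p14 = 0 | a.b.0 | (0 | 0 + c.0) | =a=> p18, =c=> p19
  p15 = (0 + 0 + d.0) | 0 | (0 | 0 + c.0) | =c=> p20, =d=> p21
  p16 = 0 | 0 | c.(0 | 0 + c.0) | =c=> p21
  p17 = (0 + 0 + d.0) | b.0 | 0 | =b=> p20, =d=> p22
  p18 = 0 | b.0 | (0 | 0 + c.0) | =b=> p21, =c=> p22
  p19 = 0 | a.b.0 | 0 | =a=> p22
  p20 = (0 + 0 + d.0) | 0 | 0 | =d=> p23
  p21 = 0 | 0 | (0 | 0 + c.0) | =c=> p23
  p22 = 0 | b.0 | 0 | =b=> p23
  p23 = 0 | 0 | 0 | deadlocked
Q's transition system — 24 states:
  q0 = ((a.0)\{b,c,d}\{a,b,c} + (0 + 0 + d.0 + c.0) | a.b.0) | d.c.(0 | 0 + c.0) | =a=> q1, =c=> q2, =d=> q2, =d=> q3
  q1 = (0 + 0 + d.0 + c.0) | b.0 | d.c.(0 | 0 + c.0) | =b=> q4, =c=> q5, =d=> q5, =d=> q6
  q2 = 0 | a.b.0 | d.c.(0 | 0 + c.0) | =a=> q5, =d=> q7
  q3 = ((a.0)\{b,c,d}\{a,b,c} + (0 + 0 + d.0 + c.0) | a.b.0) | c.(0 | 0 + c.0) | =a=> q6, =c=> q7, =c=> q8, =d=> q7
  q4 = (0 + 0 + d.0 + c.0) | 0 | d.c.(0 | 0 + c.0) | =c=> q9, =d=> q10, =d=> q9
  q5 = 0 | b.0 | d.c.(0 | 0 + c.0) | =b=> q9, =d=> q11
  q6 = (0 + 0 + d.0 + c.0) | b.0 | c.(0 | 0 + c.0) | =b=> q10, =c=> q11, =c=> q12, =d=> q11
  q7 = 0 | a.b.0 | c.(0 | 0 + c.0) | =a=> q11, =c=> q13
  q8 = ((a.0)\{b,c,d}\{a,b,c} + (0 + 0 + d.0 + c.0) | a.b.0) | (0 | 0 + c.0) | =a=> q12, =c=> q13, =c=> q14, =d=> q13
  q9 = 0 | 0 | d.c.(0 | 0 + c.0) | =d=> q15
  q10 = (0 + 0 + d.0 + c.0) | 0 | c.(0 | 0 + c.0) | =c=> q15, =c=> q16, =d=> q15
  q11 = 0 | b.0 | c.(0 | 0 + c.0) | =b=> q15, =c=> q17
  q12 = (0 + 0 + d.0 + c.0) | b.0 | (0 | 0 + c.0) | =b=> q16, =c=> q17, =c=> q18, =d=> q17
  q13 = 0 | a.b.0 | (0 | 0 + c.0) | =a=> q17, =c=> q19
  q14 = ((a.0)\{b,c,d}\{a,b,c} + (0 + 0 + d.0 + c.0) | a.b.0) | 0 | =a=> q18, =c=> q19, =d=> q19
  q15 = 0 | 0 | c.(0 | 0 + c.0) | =c=> q20
  q16 = (0 + 0 + d.0 + c.0) | 0 | (0 | 0 + c.0) | =c=> q20, =c=> q21, =d=> q20
  q17 = 0 | b.0 | (0 | 0 + c.0) | =b=> q20, =c=> q22
  q18 = (0 + 0 + d.0 + c.0) | b.0 | 0 | =b=> q21, =c=> q22, =d=> q22
  q19 = 0 | a.b.0 | 0 | =a=> q22
  q20 = 0 | 0 | (0 | 0 + c.0) | =c=> q23
  q21 = (0 + 0 + d.0 + c.0) | 0 | 0 | =c=> q23, =d=> q23
  q22 = 0 | b.0 | 0 | =b=> q23
  q23 = 0 | 0 | 0 | deadlocked
Trace ⟨c⟩ through Q, begin at {q0}:
  step 1 (c): {q2}
  Q completes σ.
Trace ⟨c⟩ through P, begin at {p0}:
  step 1 (c): no successor for P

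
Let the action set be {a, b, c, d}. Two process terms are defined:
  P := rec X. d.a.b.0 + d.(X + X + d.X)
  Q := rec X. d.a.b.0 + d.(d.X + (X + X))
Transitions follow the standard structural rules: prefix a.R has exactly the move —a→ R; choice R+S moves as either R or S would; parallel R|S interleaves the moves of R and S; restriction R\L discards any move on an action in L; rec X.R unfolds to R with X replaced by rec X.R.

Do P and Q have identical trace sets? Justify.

Reachable graph of P (5 states):
  s0 = rec X. d.a.b.0 + d.(X + X + d.X) ⊢ ··d··> s1, ··d··> s2
  s1 = (rec X. d.a.b.0 + d.(X + X + d.X)) + (rec X. d.a.b.0 + d.(X + X + d.X)) + d.(rec X. d.a.b.0 + d.(X + X + d.X)) ⊢ ··d··> s0, ··d··> s1, ··d··> s2
  s2 = a.b.0 ⊢ ··a··> s3
  s3 = b.0 ⊢ ··b··> s4
  s4 = 0 ⊢ ∅
Reachable graph of Q (5 states):
  t0 = rec X. d.a.b.0 + d.(d.X + (X + X)) ⊢ ··d··> t1, ··d··> t2
  t1 = a.b.0 ⊢ ··a··> t3
  t2 = d.(rec X. d.a.b.0 + d.(d.X + (X + X))) + ((rec X. d.a.b.0 + d.(d.X + (X + X))) + (rec X. d.a.b.0 + d.(d.X + (X + X)))) ⊢ ··d··> t0, ··d··> t1, ··d··> t2
  t3 = b.0 ⊢ ··b··> t4
  t4 = 0 ⊢ ∅
Coarsest stable partition (strong bisimilarity classes):
  B0 = {s0, s1, t0, t2}
  B1 = {s2, t1}
  B2 = {s3, t3}
  B3 = {s4, t4}
s0 ∈ B0, t0 ∈ B0 → same block
Bisimilar ⇒ trace-equivalent.

traces(P) = traces(Q)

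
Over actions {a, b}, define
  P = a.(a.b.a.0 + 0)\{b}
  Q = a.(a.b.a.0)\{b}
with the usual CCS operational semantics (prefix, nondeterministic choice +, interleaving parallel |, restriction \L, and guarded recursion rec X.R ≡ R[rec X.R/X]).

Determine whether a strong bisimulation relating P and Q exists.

bisimilar

LTS(P): 3 reachable states
  p0 = a.(a.b.a.0 + 0)\{b} ⊢ —a→ p1
  p1 = (a.b.a.0 + 0)\{b} ⊢ —a→ p2
  p2 = (b.a.0)\{b} ⊢ ·
LTS(Q): 3 reachable states
  q0 = a.(a.b.a.0)\{b} ⊢ —a→ q1
  q1 = (a.b.a.0)\{b} ⊢ —a→ q2
  q2 = (b.a.0)\{b} ⊢ ·
Bisimilarity quotient blocks:
  B0 = {p0, q0}
  B1 = {p1, q1}
  B2 = {p2, q2}
p0 ∈ B0, q0 ∈ B0 → same block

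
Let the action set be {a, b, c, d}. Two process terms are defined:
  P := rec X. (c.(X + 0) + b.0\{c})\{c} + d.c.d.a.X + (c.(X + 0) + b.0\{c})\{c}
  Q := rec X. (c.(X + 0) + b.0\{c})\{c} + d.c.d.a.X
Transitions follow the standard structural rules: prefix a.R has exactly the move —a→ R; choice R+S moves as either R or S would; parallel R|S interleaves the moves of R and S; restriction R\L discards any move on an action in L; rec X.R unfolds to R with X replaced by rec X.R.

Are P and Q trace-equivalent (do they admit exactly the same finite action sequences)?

P's transition system — 5 states:
  u0 = rec X. (c.(X + 0) + b.0\{c})\{c} + d.c.d.a.X + (c.(X + 0) + b.0\{c})\{c} ⊢ —b→ u1, —d→ u2
  u1 = 0\{c}\{c} ⊢ deadlocked
  u2 = c.d.a.(rec X. (c.(X + 0) + b.0\{c})\{c} + d.c.d.a.X + (c.(X + 0) + b.0\{c})\{c}) ⊢ —c→ u3
  u3 = d.a.(rec X. (c.(X + 0) + b.0\{c})\{c} + d.c.d.a.X + (c.(X + 0) + b.0\{c})\{c}) ⊢ —d→ u4
  u4 = a.(rec X. (c.(X + 0) + b.0\{c})\{c} + d.c.d.a.X + (c.(X + 0) + b.0\{c})\{c}) ⊢ —a→ u0
Q's transition system — 5 states:
  v0 = rec X. (c.(X + 0) + b.0\{c})\{c} + d.c.d.a.X ⊢ —b→ v1, —d→ v2
  v1 = 0\{c}\{c} ⊢ deadlocked
  v2 = c.d.a.(rec X. (c.(X + 0) + b.0\{c})\{c} + d.c.d.a.X) ⊢ —c→ v3
  v3 = d.a.(rec X. (c.(X + 0) + b.0\{c})\{c} + d.c.d.a.X) ⊢ —d→ v4
  v4 = a.(rec X. (c.(X + 0) + b.0\{c})\{c} + d.c.d.a.X) ⊢ —a→ v0
Coarsest stable partition (strong bisimilarity classes):
  B0 = {u0, v0}
  B1 = {u1, v1}
  B2 = {u2, v2}
  B3 = {u3, v3}
  B4 = {u4, v4}
u0 ∈ B0, v0 ∈ B0 → same block
Bisimilar ⇒ trace-equivalent.

trace-equivalent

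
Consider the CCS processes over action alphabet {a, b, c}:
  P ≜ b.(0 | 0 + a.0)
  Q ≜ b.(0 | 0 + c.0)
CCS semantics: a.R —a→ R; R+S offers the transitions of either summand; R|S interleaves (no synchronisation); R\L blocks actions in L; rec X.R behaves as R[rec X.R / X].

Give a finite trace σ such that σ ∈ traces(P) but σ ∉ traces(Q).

P's transition system — 3 states:
  u0 = b.(0 | 0 + a.0) | --b--▸ u1
  u1 = 0 | 0 + a.0 | --a--▸ u2
  u2 = 0 | stopped
Q's transition system — 3 states:
  v0 = b.(0 | 0 + c.0) | --b--▸ v1
  v1 = 0 | 0 + c.0 | --c--▸ v2
  v2 = 0 | stopped
Trace ⟨ba⟩ through P, begin at {u0}:
  step 1 (b): {u1}
  step 2 (a): {u2}
  ✓ P
Trace ⟨ba⟩ through Q, begin at {v0}:
  step 1 (b): {v1}
  step 2 (a): ∅  — Q cannot continue

ba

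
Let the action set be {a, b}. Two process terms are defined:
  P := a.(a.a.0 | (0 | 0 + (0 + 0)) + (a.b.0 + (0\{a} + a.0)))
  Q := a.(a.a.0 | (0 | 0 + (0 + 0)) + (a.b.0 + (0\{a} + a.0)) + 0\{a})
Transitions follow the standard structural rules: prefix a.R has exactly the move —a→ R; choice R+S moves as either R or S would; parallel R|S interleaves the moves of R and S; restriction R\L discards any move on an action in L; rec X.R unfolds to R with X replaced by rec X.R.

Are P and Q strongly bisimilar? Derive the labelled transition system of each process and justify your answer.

LTS(P): 6 reachable states
  u0 = a.(a.a.0 | (0 | 0 + (0 + 0)) + (a.b.0 + (0\{a} + a.0))) :: —a→ u1
  u1 = a.a.0 | (0 | 0 + (0 + 0)) + (a.b.0 + (0\{a} + a.0)) :: —a→ u2, —a→ u3, —a→ u4
  u2 = 0 :: stopped
  u3 = a.0 | (0 | 0 + (0 + 0)) :: —a→ u5
  u4 = b.0 :: —b→ u2
  u5 = 0 | (0 | 0 + (0 + 0)) :: stopped
LTS(Q): 6 reachable states
  v0 = a.(a.a.0 | (0 | 0 + (0 + 0)) + (a.b.0 + (0\{a} + a.0)) + 0\{a}) :: —a→ v1
  v1 = a.a.0 | (0 | 0 + (0 + 0)) + (a.b.0 + (0\{a} + a.0)) + 0\{a} :: —a→ v2, —a→ v3, —a→ v4
  v2 = 0 :: stopped
  v3 = a.0 | (0 | 0 + (0 + 0)) :: —a→ v5
  v4 = b.0 :: —b→ v2
  v5 = 0 | (0 | 0 + (0 + 0)) :: stopped
Coarsest stable partition (strong bisimilarity classes):
  B0 = {u0, v0}
  B1 = {u1, v1}
  B2 = {u2, u5, v2, v5}
  B3 = {u3, v3}
  B4 = {u4, v4}
u0 ∈ B0, v0 ∈ B0 → same block

P ~ Q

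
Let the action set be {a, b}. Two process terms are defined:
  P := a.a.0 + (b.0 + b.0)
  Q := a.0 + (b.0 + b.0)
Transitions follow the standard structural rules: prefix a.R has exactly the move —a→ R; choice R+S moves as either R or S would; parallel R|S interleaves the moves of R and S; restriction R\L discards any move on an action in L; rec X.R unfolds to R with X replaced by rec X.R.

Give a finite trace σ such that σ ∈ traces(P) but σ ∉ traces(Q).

aa

P's transition system — 3 states:
  u0 = a.a.0 + (b.0 + b.0) → =a=> u1, =b=> u2
  u1 = a.0 → =a=> u2
  u2 = 0 → (no moves)
Q's transition system — 2 states:
  v0 = a.0 + (b.0 + b.0) → =a=> v1, =b=> v1
  v1 = 0 → (no moves)
Executing aa from P (initial set {u0}):
  after a @ step 1: {u1}
  after a @ step 2: {u2}
  P completes σ.
Executing aa from Q (initial set {v0}):
  after a @ step 1: {v1}
  after a @ step 2: no successor for Q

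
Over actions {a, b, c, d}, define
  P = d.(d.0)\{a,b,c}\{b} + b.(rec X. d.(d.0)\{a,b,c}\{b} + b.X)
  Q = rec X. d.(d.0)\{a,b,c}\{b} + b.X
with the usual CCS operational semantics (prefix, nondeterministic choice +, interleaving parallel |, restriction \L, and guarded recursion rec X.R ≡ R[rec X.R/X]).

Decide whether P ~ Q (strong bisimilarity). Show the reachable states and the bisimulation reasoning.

YES

LTS(P): 4 reachable states
  u0 = d.(d.0)\{a,b,c}\{b} + b.(rec X. d.(d.0)\{a,b,c}\{b} + b.X) | ··b··> u1, ··d··> u2
  u1 = rec X. d.(d.0)\{a,b,c}\{b} + b.X | ··b··> u1, ··d··> u2
  u2 = (d.0)\{a,b,c}\{b} | ··d··> u3
  u3 = 0\{a,b,c}\{b} | ∅
LTS(Q): 3 reachable states
  v0 = rec X. d.(d.0)\{a,b,c}\{b} + b.X | ··b··> v0, ··d··> v1
  v1 = (d.0)\{a,b,c}\{b} | ··d··> v2
  v2 = 0\{a,b,c}\{b} | ∅
Coarsest stable partition (strong bisimilarity classes):
  B0 = {u0, u1, v0}
  B1 = {u2, v1}
  B2 = {u3, v2}
u0 ∈ B0, v0 ∈ B0 → same block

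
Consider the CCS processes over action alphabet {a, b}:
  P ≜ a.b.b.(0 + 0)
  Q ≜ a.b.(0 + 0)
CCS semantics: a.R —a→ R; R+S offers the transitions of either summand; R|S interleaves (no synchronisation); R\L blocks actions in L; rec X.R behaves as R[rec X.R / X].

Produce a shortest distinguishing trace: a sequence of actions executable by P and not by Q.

abb

Reachable graph of P (4 states):
  s0 = a.b.b.(0 + 0) :: —a→ s1
  s1 = b.b.(0 + 0) :: —b→ s2
  s2 = b.(0 + 0) :: —b→ s3
  s3 = 0 + 0 :: (no moves)
Reachable graph of Q (3 states):
  t0 = a.b.(0 + 0) :: —a→ t1
  t1 = b.(0 + 0) :: —b→ t2
  t2 = 0 + 0 :: (no moves)
Run σ = ⟨abb⟩ on P: start {s0}
  after a @ step 1: {s1}
  after b @ step 2: {s2}
  after b @ step 3: {s3}
  — P admits the full trace.
Run σ = ⟨abb⟩ on Q: start {t0}
  after a @ step 1: {t1}
  after b @ step 2: {t2}
  after b @ step 3: ∅ (Q stuck)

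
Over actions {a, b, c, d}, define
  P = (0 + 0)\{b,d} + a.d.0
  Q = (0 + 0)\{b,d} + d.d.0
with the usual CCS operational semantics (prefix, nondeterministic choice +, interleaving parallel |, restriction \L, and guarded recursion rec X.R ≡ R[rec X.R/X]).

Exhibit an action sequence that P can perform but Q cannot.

a

LTS(P): 3 reachable states
  m0 = (0 + 0)\{b,d} + a.d.0 → -a-> m1
  m1 = d.0 → -d-> m2
  m2 = 0 → ∅
LTS(Q): 3 reachable states
  n0 = (0 + 0)\{b,d} + d.d.0 → -d-> n1
  n1 = d.0 → -d-> n2
  n2 = 0 → ∅
Trace ⟨a⟩ through P, begin at {m0}:
  step 1 (a): {m1}
  — P admits the full trace.
Trace ⟨a⟩ through Q, begin at {n0}:
  step 1 (a): ∅ (Q stuck)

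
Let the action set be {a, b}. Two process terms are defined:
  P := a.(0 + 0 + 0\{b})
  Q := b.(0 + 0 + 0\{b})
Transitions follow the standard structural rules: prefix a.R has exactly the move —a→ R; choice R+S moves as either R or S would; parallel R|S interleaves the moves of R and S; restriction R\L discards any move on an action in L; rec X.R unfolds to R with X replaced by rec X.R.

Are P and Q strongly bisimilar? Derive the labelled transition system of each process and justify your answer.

Reachable graph of P (2 states):
  s0 = a.(0 + 0 + 0\{b}) → --a--▸ s1
  s1 = 0 + 0 + 0\{b} → (no moves)
Reachable graph of Q (2 states):
  t0 = b.(0 + 0 + 0\{b}) → --b--▸ t1
  t1 = 0 + 0 + 0\{b} → (no moves)
Partition-refinement fixed point:
  B0 = {s0}
  B1 = {s1, t1}
  B2 = {t0}
s0 ∈ B0, t0 ∈ B2 → different blocks

P ≁ Q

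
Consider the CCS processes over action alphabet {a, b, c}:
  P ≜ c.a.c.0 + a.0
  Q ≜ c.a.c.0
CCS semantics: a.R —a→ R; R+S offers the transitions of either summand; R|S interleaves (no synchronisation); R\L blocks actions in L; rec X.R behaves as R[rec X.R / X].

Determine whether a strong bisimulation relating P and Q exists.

P ≁ Q

LTS(P): 4 reachable states
  p0 = c.a.c.0 + a.0 ⊢ -a-> p1, -c-> p2
  p1 = 0 ⊢ (no moves)
  p2 = a.c.0 ⊢ -a-> p3
  p3 = c.0 ⊢ -c-> p1
LTS(Q): 4 reachable states
  q0 = c.a.c.0 ⊢ -c-> q1
  q1 = a.c.0 ⊢ -a-> q2
  q2 = c.0 ⊢ -c-> q3
  q3 = 0 ⊢ (no moves)
Bisimilarity quotient blocks:
  B0 = {p0}
  B1 = {p1, q3}
  B2 = {p2, q1}
  B3 = {p3, q2}
  B4 = {q0}
p0 ∈ B0, q0 ∈ B4 → different blocks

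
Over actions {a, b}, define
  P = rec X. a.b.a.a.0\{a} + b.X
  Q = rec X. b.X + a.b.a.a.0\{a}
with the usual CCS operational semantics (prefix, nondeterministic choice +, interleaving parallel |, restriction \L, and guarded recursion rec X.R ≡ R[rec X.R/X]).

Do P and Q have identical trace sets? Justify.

traces(P) = traces(Q)

Reachable graph of P (5 states):
  s0 = rec X. a.b.a.a.0\{a} + b.X :: —a→ s1, —b→ s0
  s1 = b.a.a.0\{a} :: —b→ s2
  s2 = a.a.0\{a} :: —a→ s3
  s3 = a.0\{a} :: —a→ s4
  s4 = 0\{a} :: stopped
Reachable graph of Q (5 states):
  t0 = rec X. b.X + a.b.a.a.0\{a} :: —a→ t1, —b→ t0
  t1 = b.a.a.0\{a} :: —b→ t2
  t2 = a.a.0\{a} :: —a→ t3
  t3 = a.0\{a} :: —a→ t4
  t4 = 0\{a} :: stopped
Bisimilarity quotient blocks:
  B0 = {s0, t0}
  B1 = {s1, t1}
  B2 = {s2, t2}
  B3 = {s3, t3}
  B4 = {s4, t4}
s0 ∈ B0, t0 ∈ B0 → same block
Bisimilar ⇒ trace-equivalent.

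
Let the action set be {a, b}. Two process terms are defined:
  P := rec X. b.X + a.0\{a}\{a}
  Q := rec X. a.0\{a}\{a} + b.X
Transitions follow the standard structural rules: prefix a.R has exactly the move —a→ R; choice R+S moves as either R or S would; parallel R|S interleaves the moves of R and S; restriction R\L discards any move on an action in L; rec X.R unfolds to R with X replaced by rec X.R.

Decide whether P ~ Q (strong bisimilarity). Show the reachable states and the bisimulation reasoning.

YES

Reachable graph of P (2 states):
  s0 = rec X. b.X + a.0\{a}\{a} :: ··a··> s1, ··b··> s0
  s1 = 0\{a}\{a} :: stopped
Reachable graph of Q (2 states):
  t0 = rec X. a.0\{a}\{a} + b.X :: ··a··> t1, ··b··> t0
  t1 = 0\{a}\{a} :: stopped
Coarsest stable partition (strong bisimilarity classes):
  B0 = {s0, t0}
  B1 = {s1, t1}
s0 ∈ B0, t0 ∈ B0 → same block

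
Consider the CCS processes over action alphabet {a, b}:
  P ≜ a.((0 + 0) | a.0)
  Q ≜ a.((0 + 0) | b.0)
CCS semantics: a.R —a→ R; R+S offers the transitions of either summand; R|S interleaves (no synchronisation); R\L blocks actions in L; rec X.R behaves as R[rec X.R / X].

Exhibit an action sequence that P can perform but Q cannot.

aa

Reachable graph of P (3 states):
  p0 = a.((0 + 0) | a.0) :: —a→ p1
  p1 = (0 + 0) | a.0 :: —a→ p2
  p2 = (0 + 0) | 0 :: ∅
Reachable graph of Q (3 states):
  q0 = a.((0 + 0) | b.0) :: —a→ q1
  q1 = (0 + 0) | b.0 :: —b→ q2
  q2 = (0 + 0) | 0 :: ∅
Executing aa from P (initial set {p0}):
  step 1 (a): {p1}
  step 2 (a): {p2}
  ✓ P
Executing aa from Q (initial set {q0}):
  step 1 (a): {q1}
  step 2 (a): no successor for Q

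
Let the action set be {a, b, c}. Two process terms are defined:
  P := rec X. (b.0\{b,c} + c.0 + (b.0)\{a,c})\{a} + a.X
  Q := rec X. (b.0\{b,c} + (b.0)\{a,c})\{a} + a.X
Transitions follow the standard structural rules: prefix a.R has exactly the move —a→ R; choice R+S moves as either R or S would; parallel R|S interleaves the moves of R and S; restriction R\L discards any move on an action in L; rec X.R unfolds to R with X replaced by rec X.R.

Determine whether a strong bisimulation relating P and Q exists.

P ≁ Q

Reachable graph of P (4 states):
  p0 = rec X. (b.0\{b,c} + c.0 + (b.0)\{a,c})\{a} + a.X | --a--▸ p0, --b--▸ p1, --b--▸ p2, --c--▸ p3
  p1 = 0\{a,c}\{a} | ·
  p2 = 0\{b,c}\{a} | ·
  p3 = 0\{a} | ·
Reachable graph of Q (3 states):
  q0 = rec X. (b.0\{b,c} + (b.0)\{a,c})\{a} + a.X | --a--▸ q0, --b--▸ q1, --b--▸ q2
  q1 = 0\{a,c}\{a} | ·
  q2 = 0\{b,c}\{a} | ·
Partition-refinement fixed point:
  B0 = {p0}
  B1 = {p1, p2, p3, q1, q2}
  B2 = {q0}
p0 ∈ B0, q0 ∈ B2 → different blocks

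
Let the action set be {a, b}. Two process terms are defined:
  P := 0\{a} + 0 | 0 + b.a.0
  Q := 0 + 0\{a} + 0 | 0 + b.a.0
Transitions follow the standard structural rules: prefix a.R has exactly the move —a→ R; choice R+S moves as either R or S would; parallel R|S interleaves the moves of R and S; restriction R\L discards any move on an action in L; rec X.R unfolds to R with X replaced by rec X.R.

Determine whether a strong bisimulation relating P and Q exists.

Reachable graph of P (3 states):
  p0 = 0\{a} + 0 | 0 + b.a.0 → -b-> p1
  p1 = a.0 → -a-> p2
  p2 = 0 → ·
Reachable graph of Q (3 states):
  q0 = 0 + 0\{a} + 0 | 0 + b.a.0 → -b-> q1
  q1 = a.0 → -a-> q2
  q2 = 0 → ·
Bisimilarity quotient blocks:
  B0 = {p0, q0}
  B1 = {p1, q1}
  B2 = {p2, q2}
p0 ∈ B0, q0 ∈ B0 → same block

bisimilar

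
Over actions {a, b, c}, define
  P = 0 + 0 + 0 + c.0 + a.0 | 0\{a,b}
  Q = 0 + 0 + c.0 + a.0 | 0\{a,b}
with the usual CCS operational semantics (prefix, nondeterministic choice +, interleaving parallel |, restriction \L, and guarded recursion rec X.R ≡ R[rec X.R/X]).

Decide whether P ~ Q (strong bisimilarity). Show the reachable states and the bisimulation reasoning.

YES

LTS(P): 3 reachable states
  m0 = 0 + 0 + 0 + c.0 + a.0 | 0\{a,b} | -a-> m1, -c-> m2
  m1 = 0 | 0\{a,b} | stopped
  m2 = 0 | stopped
LTS(Q): 3 reachable states
  n0 = 0 + 0 + c.0 + a.0 | 0\{a,b} | -a-> n1, -c-> n2
  n1 = 0 | 0\{a,b} | stopped
  n2 = 0 | stopped
Coarsest stable partition (strong bisimilarity classes):
  B0 = {m0, n0}
  B1 = {m1, m2, n1, n2}
m0 ∈ B0, n0 ∈ B0 → same block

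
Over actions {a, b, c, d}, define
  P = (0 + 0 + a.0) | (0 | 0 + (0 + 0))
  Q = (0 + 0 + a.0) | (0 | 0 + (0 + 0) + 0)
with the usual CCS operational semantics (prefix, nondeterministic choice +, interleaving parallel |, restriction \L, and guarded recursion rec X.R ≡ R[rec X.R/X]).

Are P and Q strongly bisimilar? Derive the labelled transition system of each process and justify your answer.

Reachable graph of P (2 states):
  u0 = (0 + 0 + a.0) | (0 | 0 + (0 + 0)) :: —a→ u1
  u1 = 0 | (0 | 0 + (0 + 0)) :: deadlocked
Reachable graph of Q (2 states):
  v0 = (0 + 0 + a.0) | (0 | 0 + (0 + 0) + 0) :: —a→ v1
  v1 = 0 | (0 | 0 + (0 + 0) + 0) :: deadlocked
Bisimilarity quotient blocks:
  B0 = {u0, v0}
  B1 = {u1, v1}
u0 ∈ B0, v0 ∈ B0 → same block

YES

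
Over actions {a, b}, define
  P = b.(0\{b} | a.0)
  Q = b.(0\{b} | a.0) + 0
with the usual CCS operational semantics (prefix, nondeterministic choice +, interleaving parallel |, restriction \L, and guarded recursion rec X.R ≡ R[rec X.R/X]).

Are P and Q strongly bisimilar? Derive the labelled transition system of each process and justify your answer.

P's transition system — 3 states:
  u0 = b.(0\{b} | a.0) has moves --b--▸ u1
  u1 = 0\{b} | a.0 has moves --a--▸ u2
  u2 = 0\{b} | 0 has moves deadlocked
Q's transition system — 3 states:
  v0 = b.(0\{b} | a.0) + 0 has moves --b--▸ v1
  v1 = 0\{b} | a.0 has moves --a--▸ v2
  v2 = 0\{b} | 0 has moves deadlocked
Coarsest stable partition (strong bisimilarity classes):
  B0 = {u0, v0}
  B1 = {u1, v1}
  B2 = {u2, v2}
u0 ∈ B0, v0 ∈ B0 → same block

P ~ Q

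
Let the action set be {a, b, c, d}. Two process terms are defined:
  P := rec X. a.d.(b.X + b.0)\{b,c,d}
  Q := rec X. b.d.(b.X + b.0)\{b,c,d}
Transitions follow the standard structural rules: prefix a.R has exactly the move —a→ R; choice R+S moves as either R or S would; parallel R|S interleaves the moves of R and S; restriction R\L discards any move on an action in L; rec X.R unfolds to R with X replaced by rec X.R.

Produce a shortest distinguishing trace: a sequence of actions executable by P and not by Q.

a

Reachable graph of P (3 states):
  m0 = rec X. a.d.(b.X + b.0)\{b,c,d} | -a-> m1
  m1 = d.(b.(rec X. a.d.(b.X + b.0)\{b,c,d}) + b.0)\{b,c,d} | -d-> m2
  m2 = (b.(rec X. a.d.(b.X + b.0)\{b,c,d}) + b.0)\{b,c,d} | stopped
Reachable graph of Q (3 states):
  n0 = rec X. b.d.(b.X + b.0)\{b,c,d} | -b-> n1
  n1 = d.(b.(rec X. b.d.(b.X + b.0)\{b,c,d}) + b.0)\{b,c,d} | -d-> n2
  n2 = (b.(rec X. b.d.(b.X + b.0)\{b,c,d}) + b.0)\{b,c,d} | stopped
Executing a from P (initial set {m0}):
  after a @ step 1: {m1}
  ✓ P
Executing a from Q (initial set {n0}):
  after a @ step 1: ∅  — Q cannot continue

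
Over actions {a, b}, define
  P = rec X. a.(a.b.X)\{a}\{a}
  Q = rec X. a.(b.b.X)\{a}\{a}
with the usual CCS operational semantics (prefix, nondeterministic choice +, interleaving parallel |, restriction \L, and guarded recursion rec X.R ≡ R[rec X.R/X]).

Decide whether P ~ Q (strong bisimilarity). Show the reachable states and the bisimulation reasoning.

LTS(P): 2 reachable states
  m0 = rec X. a.(a.b.X)\{a}\{a} → -a-> m1
  m1 = (a.b.(rec X. a.(a.b.X)\{a}\{a}))\{a}\{a} → (no moves)
LTS(Q): 4 reachable states
  n0 = rec X. a.(b.b.X)\{a}\{a} → -a-> n1
  n1 = (b.b.(rec X. a.(b.b.X)\{a}\{a}))\{a}\{a} → -b-> n2
  n2 = (b.(rec X. a.(b.b.X)\{a}\{a}))\{a}\{a} → -b-> n3
  n3 = (rec X. a.(b.b.X)\{a}\{a})\{a}\{a} → (no moves)
Coarsest stable partition (strong bisimilarity classes):
  B0 = {m0}
  B1 = {m1, n3}
  B2 = {n0}
  B3 = {n1}
  B4 = {n2}
m0 ∈ B0, n0 ∈ B2 → different blocks

P ≁ Q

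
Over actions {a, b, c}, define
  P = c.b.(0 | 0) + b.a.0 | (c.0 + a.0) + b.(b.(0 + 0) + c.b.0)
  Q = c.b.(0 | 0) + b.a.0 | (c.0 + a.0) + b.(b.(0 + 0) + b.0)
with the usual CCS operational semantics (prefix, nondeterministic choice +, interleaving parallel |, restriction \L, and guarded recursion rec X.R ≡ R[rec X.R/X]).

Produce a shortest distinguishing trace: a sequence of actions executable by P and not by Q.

bcb

Reachable graph of P (11 states):
  s0 = c.b.(0 | 0) + b.a.0 | (c.0 + a.0) + b.(b.(0 + 0) + c.b.0) ⊢ --a--▸ s1, --b--▸ s2, --b--▸ s3, --c--▸ s1, --c--▸ s4
  s1 = b.a.0 | 0 ⊢ --b--▸ s5
  s2 = a.0 | (c.0 + a.0) ⊢ --a--▸ s5, --a--▸ s6, --c--▸ s5
  s3 = b.(0 + 0) + c.b.0 ⊢ --b--▸ s7, --c--▸ s8
  s4 = b.(0 | 0) ⊢ --b--▸ s9
  s5 = a.0 | 0 ⊢ --a--▸ s9
  s6 = 0 | (c.0 + a.0) ⊢ --a--▸ s9, --c--▸ s9
  s7 = 0 + 0 ⊢ (no moves)
  s8 = b.0 ⊢ --b--▸ s10
  s9 = 0 | 0 ⊢ (no moves)
  s10 = 0 ⊢ (no moves)
Reachable graph of Q (10 states):
  t0 = c.b.(0 | 0) + b.a.0 | (c.0 + a.0) + b.(b.(0 + 0) + b.0) ⊢ --a--▸ t1, --b--▸ t2, --b--▸ t3, --c--▸ t1, --c--▸ t4
  t1 = b.a.0 | 0 ⊢ --b--▸ t5
  t2 = a.0 | (c.0 + a.0) ⊢ --a--▸ t5, --a--▸ t6, --c--▸ t5
  t3 = b.(0 + 0) + b.0 ⊢ --b--▸ t7, --b--▸ t8
  t4 = b.(0 | 0) ⊢ --b--▸ t9
  t5 = a.0 | 0 ⊢ --a--▸ t9
  t6 = 0 | (c.0 + a.0) ⊢ --a--▸ t9, --c--▸ t9
  t7 = 0 ⊢ (no moves)
  t8 = 0 + 0 ⊢ (no moves)
  t9 = 0 | 0 ⊢ (no moves)
Run σ = ⟨bcb⟩ on P: start {s0}
  [1] b ⇒ {s2, s3}
  [2] c ⇒ {s5, s8}
  [3] b ⇒ {s10}
  ✓ P
Run σ = ⟨bcb⟩ on Q: start {t0}
  [1] b ⇒ {t2, t3}
  [2] c ⇒ {t5}
  [3] b ⇒ ∅ (Q stuck)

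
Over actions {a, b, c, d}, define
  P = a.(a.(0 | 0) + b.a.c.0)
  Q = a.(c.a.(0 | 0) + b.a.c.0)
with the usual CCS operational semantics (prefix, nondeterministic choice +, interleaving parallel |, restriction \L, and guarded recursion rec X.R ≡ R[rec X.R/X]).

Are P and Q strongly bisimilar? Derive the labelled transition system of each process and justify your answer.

P's transition system — 6 states:
  u0 = a.(a.(0 | 0) + b.a.c.0) ⊢ --a--▸ u1
  u1 = a.(0 | 0) + b.a.c.0 ⊢ --a--▸ u2, --b--▸ u3
  u2 = 0 | 0 ⊢ ·
  u3 = a.c.0 ⊢ --a--▸ u4
  u4 = c.0 ⊢ --c--▸ u5
  u5 = 0 ⊢ ·
Q's transition system — 7 states:
  v0 = a.(c.a.(0 | 0) + b.a.c.0) ⊢ --a--▸ v1
  v1 = c.a.(0 | 0) + b.a.c.0 ⊢ --b--▸ v2, --c--▸ v3
  v2 = a.c.0 ⊢ --a--▸ v4
  v3 = a.(0 | 0) ⊢ --a--▸ v5
  v4 = c.0 ⊢ --c--▸ v6
  v5 = 0 | 0 ⊢ ·
  v6 = 0 ⊢ ·
Bisimilarity quotient blocks:
  B0 = {u0}
  B1 = {u1}
  B2 = {u2, u5, v5, v6}
  B3 = {u3, v2}
  B4 = {u4, v4}
  B5 = {v0}
  B6 = {v1}
  B7 = {v3}
u0 ∈ B0, v0 ∈ B5 → different blocks

NO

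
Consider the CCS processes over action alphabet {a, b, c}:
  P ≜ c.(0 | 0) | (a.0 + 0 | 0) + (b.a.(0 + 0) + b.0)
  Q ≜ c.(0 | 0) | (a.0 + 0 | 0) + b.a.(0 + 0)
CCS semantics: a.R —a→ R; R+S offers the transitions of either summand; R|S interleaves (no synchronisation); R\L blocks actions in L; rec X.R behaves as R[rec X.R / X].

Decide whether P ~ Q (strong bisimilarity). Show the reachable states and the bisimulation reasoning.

LTS(P): 7 reachable states
  m0 = c.(0 | 0) | (a.0 + 0 | 0) + (b.a.(0 + 0) + b.0) → —a→ m1, —b→ m2, —b→ m3, —c→ m4
  m1 = c.(0 | 0) | 0 → —c→ m5
  m2 = 0 → ∅
  m3 = a.(0 + 0) → —a→ m6
  m4 = 0 | 0 | (a.0 + 0 | 0) → —a→ m5
  m5 = 0 | 0 | 0 → ∅
  m6 = 0 + 0 → ∅
LTS(Q): 6 reachable states
  n0 = c.(0 | 0) | (a.0 + 0 | 0) + b.a.(0 + 0) → —a→ n1, —b→ n2, —c→ n3
  n1 = c.(0 | 0) | 0 → —c→ n4
  n2 = a.(0 + 0) → —a→ n5
  n3 = 0 | 0 | (a.0 + 0 | 0) → —a→ n4
  n4 = 0 | 0 | 0 → ∅
  n5 = 0 + 0 → ∅
Bisimilarity quotient blocks:
  B0 = {m0}
  B1 = {m2, m5, m6, n4, n5}
  B2 = {m1, n1}
  B3 = {m3, m4, n2, n3}
  B4 = {n0}
m0 ∈ B0, n0 ∈ B4 → different blocks

not bisimilar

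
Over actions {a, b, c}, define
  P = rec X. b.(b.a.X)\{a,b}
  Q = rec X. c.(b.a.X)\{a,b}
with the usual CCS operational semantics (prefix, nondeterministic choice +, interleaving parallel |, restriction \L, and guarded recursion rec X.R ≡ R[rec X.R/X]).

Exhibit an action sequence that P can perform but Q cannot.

b

LTS(P): 2 reachable states
  m0 = rec X. b.(b.a.X)\{a,b} has moves —b→ m1
  m1 = (b.a.(rec X. b.(b.a.X)\{a,b}))\{a,b} has moves stopped
LTS(Q): 2 reachable states
  n0 = rec X. c.(b.a.X)\{a,b} has moves —c→ n1
  n1 = (b.a.(rec X. c.(b.a.X)\{a,b}))\{a,b} has moves stopped
Run σ = ⟨b⟩ on P: start {m0}
  step 1 (b): {m1}
  P completes σ.
Run σ = ⟨b⟩ on Q: start {n0}
  step 1 (b): ∅  — Q cannot continue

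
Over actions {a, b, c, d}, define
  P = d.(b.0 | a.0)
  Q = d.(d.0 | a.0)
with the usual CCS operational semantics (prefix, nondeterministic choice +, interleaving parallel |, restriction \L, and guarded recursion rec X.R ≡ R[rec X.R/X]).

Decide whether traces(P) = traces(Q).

NO — witness ⟨db⟩

P's transition system — 5 states:
  m0 = d.(b.0 | a.0) has moves =d=> m1
  m1 = b.0 | a.0 has moves =a=> m2, =b=> m3
  m2 = b.0 | 0 has moves =b=> m4
  m3 = 0 | a.0 has moves =a=> m4
  m4 = 0 | 0 has moves ∅
Q's transition system — 5 states:
  n0 = d.(d.0 | a.0) has moves =d=> n1
  n1 = d.0 | a.0 has moves =a=> n2, =d=> n3
  n2 = d.0 | 0 has moves =d=> n4
  n3 = 0 | a.0 has moves =a=> n4
  n4 = 0 | 0 has moves ∅
Run σ = ⟨db⟩ on P: start {m0}
  after d @ step 1: {m1}
  after b @ step 2: {m3}
  — P admits the full trace.
Run σ = ⟨db⟩ on Q: start {n0}
  after d @ step 1: {n1}
  after b @ step 2: ∅ (Q stuck)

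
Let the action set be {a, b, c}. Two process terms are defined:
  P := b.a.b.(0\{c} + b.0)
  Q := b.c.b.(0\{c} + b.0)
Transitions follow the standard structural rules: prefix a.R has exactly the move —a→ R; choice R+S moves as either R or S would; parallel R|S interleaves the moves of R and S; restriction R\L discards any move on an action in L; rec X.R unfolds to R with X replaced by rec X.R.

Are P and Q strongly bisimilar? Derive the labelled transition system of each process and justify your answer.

P's transition system — 5 states:
  u0 = b.a.b.(0\{c} + b.0) has moves —b→ u1
  u1 = a.b.(0\{c} + b.0) has moves —a→ u2
  u2 = b.(0\{c} + b.0) has moves —b→ u3
  u3 = 0\{c} + b.0 has moves —b→ u4
  u4 = 0 has moves (no moves)
Q's transition system — 5 states:
  v0 = b.c.b.(0\{c} + b.0) has moves —b→ v1
  v1 = c.b.(0\{c} + b.0) has moves —c→ v2
  v2 = b.(0\{c} + b.0) has moves —b→ v3
  v3 = 0\{c} + b.0 has moves —b→ v4
  v4 = 0 has moves (no moves)
Bisimilarity quotient blocks:
  B0 = {u0}
  B1 = {u1}
  B2 = {u2, v2}
  B3 = {u3, v3}
  B4 = {u4, v4}
  B5 = {v0}
  B6 = {v1}
u0 ∈ B0, v0 ∈ B5 → different blocks

not bisimilar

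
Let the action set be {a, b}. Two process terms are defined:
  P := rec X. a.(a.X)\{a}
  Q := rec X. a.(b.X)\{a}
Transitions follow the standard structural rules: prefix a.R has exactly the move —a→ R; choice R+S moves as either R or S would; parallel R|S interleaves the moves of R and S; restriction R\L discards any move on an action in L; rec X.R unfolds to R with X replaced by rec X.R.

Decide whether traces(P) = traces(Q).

LTS(P): 2 reachable states
  u0 = rec X. a.(a.X)\{a} has moves --a--▸ u1
  u1 = (a.(rec X. a.(a.X)\{a}))\{a} has moves ·
LTS(Q): 3 reachable states
  v0 = rec X. a.(b.X)\{a} has moves --a--▸ v1
  v1 = (b.(rec X. a.(b.X)\{a}))\{a} has moves --b--▸ v2
  v2 = (rec X. a.(b.X)\{a})\{a} has moves ·
Run σ = ⟨ab⟩ on Q: start {v0}
  after a @ step 1: {v1}
  after b @ step 2: {v2}
  Q completes σ.
Run σ = ⟨ab⟩ on P: start {u0}
  after a @ step 1: {u1}
  after b @ step 2: ∅ (P stuck)

NO — witness ⟨ab⟩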